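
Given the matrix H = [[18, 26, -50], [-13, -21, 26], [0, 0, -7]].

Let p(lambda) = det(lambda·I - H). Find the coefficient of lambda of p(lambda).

p(lambda) = lambda^3 + 10·lambda^2 - 19·lambda - 280.
The coefficient of lambda is -19.

-19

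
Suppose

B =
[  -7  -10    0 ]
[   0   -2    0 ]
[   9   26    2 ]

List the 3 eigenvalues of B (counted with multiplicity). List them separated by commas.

Compute the characteristic polynomial p(s) = det(sI - B).
Cofactor expansion gives p(s) = s^3 + 7s^2 - 4s - 28.
Try s = 2: p(2) = 0, so 2 is a root.
Dividing by (s - 2) leaves s^2 + 9s + 14.
The quadratic factors as (s + 7)·(s + 2).
Eigenvalues: -7, -2, 2.

-7, -2, 2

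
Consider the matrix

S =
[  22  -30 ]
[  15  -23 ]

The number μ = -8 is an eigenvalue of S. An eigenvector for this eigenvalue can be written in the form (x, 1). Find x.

We need (S + 8I)v = 0.
S + 8I = [[30, -30], [15, -15]].
Row 1: (30)·x + (-30)·1 = 0
Row 2: (15)·x + (-15)·1 = 0
Solving gives x = 1.
Check: S·(1, 1) = (-8, -8) = -8·(1, 1).

1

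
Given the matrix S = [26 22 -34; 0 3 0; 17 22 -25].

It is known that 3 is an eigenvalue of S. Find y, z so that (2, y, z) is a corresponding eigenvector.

We need (S - 3I)v = 0.
S - 3I = [[23, 22, -34], [0, 0, 0], [17, 22, -28]].
Row 1: (23)·2 + (22)·y + (-34)·z = 0
Row 2: (0)·2 + (0)·y + (0)·z = 0
Row 3: (17)·2 + (22)·y + (-28)·z = 0
Solving gives y = 1, z = 2.
Check: S·(2, 1, 2) = (6, 3, 6) = 3·(2, 1, 2).

1, 2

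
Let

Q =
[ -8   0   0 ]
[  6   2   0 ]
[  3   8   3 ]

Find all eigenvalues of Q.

Q is lower triangular, so its eigenvalues are the diagonal entries.
Diagonal: -8, 2, 3.

-8, 2, 3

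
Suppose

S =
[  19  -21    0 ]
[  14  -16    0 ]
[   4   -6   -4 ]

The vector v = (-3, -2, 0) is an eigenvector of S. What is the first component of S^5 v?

-9375

First find the eigenvalue: Sv = (-15, -10, 0) = 5·(-3, -2, 0), so λ = 5.
Then S^5 v = λ^5·v = 5^5·(-3, -2, 0) = 3125·(-3, -2, 0) = (-9375, -6250, 0).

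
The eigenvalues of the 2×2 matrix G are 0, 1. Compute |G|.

0

det(G) is the product of the eigenvalues: (0) · (1) = 0.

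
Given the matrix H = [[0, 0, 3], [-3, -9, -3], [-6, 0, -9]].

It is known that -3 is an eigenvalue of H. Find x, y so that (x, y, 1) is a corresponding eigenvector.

-1, 0

We need (H + 3I)v = 0.
H + 3I = [[3, 0, 3], [-3, -6, -3], [-6, 0, -6]].
Row 1: (3)·x + (0)·y + (3)·1 = 0
Row 2: (-3)·x + (-6)·y + (-3)·1 = 0
Row 3: (-6)·x + (0)·y + (-6)·1 = 0
Solving gives x = -1, y = 0.
Check: H·(-1, 0, 1) = (3, 0, -3) = -3·(-1, 0, 1).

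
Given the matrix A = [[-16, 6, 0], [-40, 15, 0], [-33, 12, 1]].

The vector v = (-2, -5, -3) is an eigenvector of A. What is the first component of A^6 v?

-2

First find the eigenvalue: Av = (2, 5, 3) = -1·(-2, -5, -3), so λ = -1.
Then A^6 v = λ^6·v = (-1)^6·(-2, -5, -3) = 1·(-2, -5, -3) = (-2, -5, -3).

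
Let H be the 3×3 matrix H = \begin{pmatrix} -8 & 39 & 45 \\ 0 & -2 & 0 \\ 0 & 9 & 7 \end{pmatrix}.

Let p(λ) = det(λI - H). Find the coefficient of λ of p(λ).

-54

p(λ) = λ^3 + 3λ^2 - 54λ - 112.
The coefficient of λ is -54.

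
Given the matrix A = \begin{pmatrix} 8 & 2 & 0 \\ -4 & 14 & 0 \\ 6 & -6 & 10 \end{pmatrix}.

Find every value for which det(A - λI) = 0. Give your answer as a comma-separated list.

Compute the characteristic polynomial p(t) = det(tI - A).
Expanding along the first row, p(t) = t^3 - 32t^2 + 340t - 1200.
Since p(12) = 0, t = 12 is a root.
Factor out (t - 12): p(t) = (t - 12)·(t^2 - 20t + 100).
The quadratic factor is (t - 10)^2.
Eigenvalues: 10, 10, 12.

10, 10, 12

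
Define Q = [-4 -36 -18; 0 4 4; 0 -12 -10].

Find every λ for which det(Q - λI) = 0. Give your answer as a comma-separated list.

-4, -4, -2

The characteristic polynomial is p(λ) = det(λI - Q).
Expanding along the first row, p(λ) = λ^3 + 10λ^2 + 32λ + 32.
Rational-root test: λ = -2 gives p(-2) = 0.
Dividing by (λ + 2) leaves λ^2 + 8λ + 16.
The quadratic factor is (λ + 4)^2.
Eigenvalues: -4, -4, -2.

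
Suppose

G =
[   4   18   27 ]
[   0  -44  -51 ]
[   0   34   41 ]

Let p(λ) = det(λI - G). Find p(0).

280

p(0) = det(0·I − G) = det(−G) = (−1)^3·det(G).
det(G) = -280, so p(0) = 280.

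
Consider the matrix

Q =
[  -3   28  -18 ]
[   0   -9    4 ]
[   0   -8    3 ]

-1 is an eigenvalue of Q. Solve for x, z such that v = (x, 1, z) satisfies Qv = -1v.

-4, 2

We need (Q + 1I)v = 0.
Q + 1I = [[-2, 28, -18], [0, -8, 4], [0, -8, 4]].
Row 1: (-2)·x + (28)·1 + (-18)·z = 0
Row 2: (0)·x + (-8)·1 + (4)·z = 0
Row 3: (0)·x + (-8)·1 + (4)·z = 0
Solving gives x = -4, z = 2.
Check: Q·(-4, 1, 2) = (4, -1, -2) = -1·(-4, 1, 2).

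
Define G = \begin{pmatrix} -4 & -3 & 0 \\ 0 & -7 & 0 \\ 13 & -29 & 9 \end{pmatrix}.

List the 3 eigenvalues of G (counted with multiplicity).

The characteristic polynomial is p(r) = det(rI - G).
Cofactor expansion gives p(r) = r^3 + 2r^2 - 71r - 252.
Try r = -7: p(-7) = 0, so -7 is a root.
Dividing by (r + 7) leaves r^2 - 5r - 36.
The quadratic factors as (r + 4)·(r - 9).
Eigenvalues: -7, -4, 9.

-7, -4, 9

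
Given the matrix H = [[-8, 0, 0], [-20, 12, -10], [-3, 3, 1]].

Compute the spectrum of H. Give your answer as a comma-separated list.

Set up det(λI - H) = 0.
Expanding along the first row, p(λ) = λ^3 - 5λ^2 - 62λ + 336.
Try λ = 6: p(6) = 0, so 6 is a root.
Dividing by (λ - 6) leaves λ^2 + λ - 56.
The quadratic factors as (λ + 8)·(λ - 7).
Eigenvalues: -8, 6, 7.

-8, 6, 7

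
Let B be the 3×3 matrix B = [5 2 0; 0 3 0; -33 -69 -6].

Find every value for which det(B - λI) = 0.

Set up det(μI - B) = 0.
Expanding the 3×3 determinant: p(μ) = μ^3 - 2μ^2 - 33μ + 90.
Try μ = 3: p(3) = 0, so 3 is a root.
Dividing by (μ - 3) leaves μ^2 + μ - 30.
The quadratic factors as (μ + 6)·(μ - 5).
Eigenvalues: -6, 3, 5.

-6, 3, 5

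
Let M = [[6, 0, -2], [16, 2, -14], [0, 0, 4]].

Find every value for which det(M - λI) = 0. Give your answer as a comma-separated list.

2, 4, 6

The characteristic polynomial is p(lambda) = det(lambda·I - M).
Expanding the 3×3 determinant: p(lambda) = lambda^3 - 12·lambda^2 + 44·lambda - 48.
Since p(6) = 0, lambda = 6 is a root.
Dividing by (lambda - 6) leaves lambda^2 - 6·lambda + 8.
The quadratic factors as (lambda - 2)·(lambda - 4).
Eigenvalues: 2, 4, 6.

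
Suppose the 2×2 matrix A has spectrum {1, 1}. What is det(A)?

1

det(A) is the product of the eigenvalues: (1) · (1) = 1.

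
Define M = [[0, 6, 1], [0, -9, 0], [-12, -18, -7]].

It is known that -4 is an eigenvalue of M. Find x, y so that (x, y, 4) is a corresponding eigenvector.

-1, 0

We need (M + 4I)v = 0.
M + 4I = [[4, 6, 1], [0, -5, 0], [-12, -18, -3]].
Row 1: (4)·x + (6)·y + (1)·4 = 0
Row 2: (0)·x + (-5)·y + (0)·4 = 0
Row 3: (-12)·x + (-18)·y + (-3)·4 = 0
Solving gives x = -1, y = 0.
Check: M·(-1, 0, 4) = (4, 0, -16) = -4·(-1, 0, 4).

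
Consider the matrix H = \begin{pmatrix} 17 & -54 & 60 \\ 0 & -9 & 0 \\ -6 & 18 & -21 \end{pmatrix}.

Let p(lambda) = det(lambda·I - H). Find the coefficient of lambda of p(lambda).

39

p(lambda) = lambda^3 + 13·lambda^2 + 39·lambda + 27.
The coefficient of lambda is 39.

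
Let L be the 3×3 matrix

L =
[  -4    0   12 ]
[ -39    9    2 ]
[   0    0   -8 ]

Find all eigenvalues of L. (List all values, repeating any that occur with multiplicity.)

The characteristic polynomial is p(t) = det(tI - L).
Expanding along the first row, p(t) = t^3 + 3t^2 - 76t - 288.
Rational-root test: t = -8 gives p(-8) = 0.
Factor out (t + 8): p(t) = (t + 8)·(t^2 - 5t - 36).
The quadratic factors as (t + 4)·(t - 9).
Eigenvalues: -8, -4, 9.

-8, -4, 9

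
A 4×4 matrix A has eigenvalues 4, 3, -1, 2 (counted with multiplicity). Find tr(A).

trace(A) is the sum of the eigenvalues: (4) + (3) + (-1) + (2) = 8.

8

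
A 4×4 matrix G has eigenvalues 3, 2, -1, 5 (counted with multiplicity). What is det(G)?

det(G) is the product of the eigenvalues: (3) · (2) · (-1) · (5) = -30.

-30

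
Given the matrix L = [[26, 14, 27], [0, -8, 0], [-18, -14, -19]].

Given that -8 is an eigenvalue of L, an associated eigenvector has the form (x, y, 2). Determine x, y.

-2, 1

We need (L + 8I)v = 0.
L + 8I = [[34, 14, 27], [0, 0, 0], [-18, -14, -11]].
Row 1: (34)·x + (14)·y + (27)·2 = 0
Row 2: (0)·x + (0)·y + (0)·2 = 0
Row 3: (-18)·x + (-14)·y + (-11)·2 = 0
Solving gives x = -2, y = 1.
Check: L·(-2, 1, 2) = (16, -8, -16) = -8·(-2, 1, 2).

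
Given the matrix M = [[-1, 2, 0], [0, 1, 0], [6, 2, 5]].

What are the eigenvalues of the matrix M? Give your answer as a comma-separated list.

The characteristic polynomial is p(λ) = det(λI - M).
Expanding the 3×3 determinant: p(λ) = λ^3 - 5λ^2 - λ + 5.
Since p(5) = 0, λ = 5 is a root.
Dividing by (λ - 5) leaves λ^2 - 1.
The quadratic factors as (λ + 1)·(λ - 1).
Eigenvalues: -1, 1, 5.

-1, 1, 5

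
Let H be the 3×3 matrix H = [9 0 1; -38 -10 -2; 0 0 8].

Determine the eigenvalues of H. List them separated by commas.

The characteristic polynomial is p(lambda) = det(lambda·I - H).
Cofactor expansion gives p(lambda) = lambda^3 - 7·lambda^2 - 98·lambda + 720.
Try lambda = 9: p(9) = 0, so 9 is a root.
Factor out (lambda - 9): p(lambda) = (lambda - 9)·(lambda^2 + 2·lambda - 80).
The quadratic factors as (lambda + 10)·(lambda - 8).
Eigenvalues: -10, 8, 9.

-10, 8, 9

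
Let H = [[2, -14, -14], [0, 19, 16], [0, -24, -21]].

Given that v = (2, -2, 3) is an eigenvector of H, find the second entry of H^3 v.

First find the eigenvalue: Hv = (-10, 10, -15) = -5·(2, -2, 3), so λ = -5.
Then H^3 v = λ^3·v = (-5)^3·(2, -2, 3) = -125·(2, -2, 3) = (-250, 250, -375).

250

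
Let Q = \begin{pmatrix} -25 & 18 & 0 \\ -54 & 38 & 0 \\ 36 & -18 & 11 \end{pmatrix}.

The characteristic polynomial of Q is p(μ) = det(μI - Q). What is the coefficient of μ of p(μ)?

165

p(μ) = μ^3 - 24μ^2 + 165μ - 242.
The coefficient of μ is 165.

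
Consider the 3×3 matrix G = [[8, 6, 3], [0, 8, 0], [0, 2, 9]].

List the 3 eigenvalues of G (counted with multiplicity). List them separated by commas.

8, 8, 9

Compute the characteristic polynomial p(t) = det(tI - G).
Cofactor expansion gives p(t) = t^3 - 25t^2 + 208t - 576.
Try t = 8: p(8) = 0, so 8 is a root.
Factor out (t - 8): p(t) = (t - 8)·(t^2 - 17t + 72).
The quadratic factors as (t - 8)·(t - 9).
Eigenvalues: 8, 8, 9.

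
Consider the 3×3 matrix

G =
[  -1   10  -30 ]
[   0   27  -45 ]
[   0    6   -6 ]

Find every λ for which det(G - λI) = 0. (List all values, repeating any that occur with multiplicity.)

Set up det(λI - G) = 0.
Cofactor expansion gives p(λ) = λ^3 - 20λ^2 + 87λ + 108.
Since p(9) = 0, λ = 9 is a root.
Factor out (λ - 9): p(λ) = (λ - 9)·(λ^2 - 11λ - 12).
The quadratic factors as (λ + 1)·(λ - 12).
Eigenvalues: -1, 9, 12.

-1, 9, 12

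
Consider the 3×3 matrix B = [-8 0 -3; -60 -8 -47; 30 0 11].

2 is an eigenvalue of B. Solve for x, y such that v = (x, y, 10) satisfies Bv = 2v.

We need (B - 2I)v = 0.
B - 2I = [[-10, 0, -3], [-60, -10, -47], [30, 0, 9]].
Row 1: (-10)·x + (0)·y + (-3)·10 = 0
Row 2: (-60)·x + (-10)·y + (-47)·10 = 0
Row 3: (30)·x + (0)·y + (9)·10 = 0
Solving gives x = -3, y = -29.
Check: B·(-3, -29, 10) = (-6, -58, 20) = 2·(-3, -29, 10).

-3, -29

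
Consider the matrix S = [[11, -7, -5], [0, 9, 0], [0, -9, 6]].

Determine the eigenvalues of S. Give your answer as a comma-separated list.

6, 9, 11

The characteristic polynomial is p(lambda) = det(lambda·I - S).
Expanding along the first row, p(lambda) = lambda^3 - 26·lambda^2 + 219·lambda - 594.
Rational-root test: lambda = 11 gives p(11) = 0.
Dividing by (lambda - 11) leaves lambda^2 - 15·lambda + 54.
The quadratic factors as (lambda - 6)·(lambda - 9).
Eigenvalues: 6, 9, 11.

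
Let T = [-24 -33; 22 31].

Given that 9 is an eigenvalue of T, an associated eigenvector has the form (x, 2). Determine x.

We need (T - 9I)v = 0.
T - 9I = [[-33, -33], [22, 22]].
Row 1: (-33)·x + (-33)·2 = 0
Row 2: (22)·x + (22)·2 = 0
Solving gives x = -2.
Check: T·(-2, 2) = (-18, 18) = 9·(-2, 2).

-2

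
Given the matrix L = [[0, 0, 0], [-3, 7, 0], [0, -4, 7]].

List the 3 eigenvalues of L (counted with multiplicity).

0, 7, 7

L is lower triangular, so its eigenvalues are the diagonal entries.
Diagonal: 0, 7, 7.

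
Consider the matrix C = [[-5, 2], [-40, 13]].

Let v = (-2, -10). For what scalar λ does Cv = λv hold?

Compute Cv: C·(-2, -10) = (-10, -50).
Since Cv = λv, compare component 1: -10 = λ·-2, so λ = 5.

5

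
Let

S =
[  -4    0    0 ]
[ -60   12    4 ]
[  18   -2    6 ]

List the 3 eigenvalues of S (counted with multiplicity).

Compute the characteristic polynomial p(λ) = det(λI - S).
Expanding along the first row, p(λ) = λ^3 - 14λ^2 + 8λ + 320.
Try λ = -4: p(-4) = 0, so -4 is a root.
Dividing by (λ + 4) leaves λ^2 - 18λ + 80.
The quadratic factors as (λ - 8)·(λ - 10).
Eigenvalues: -4, 8, 10.

-4, 8, 10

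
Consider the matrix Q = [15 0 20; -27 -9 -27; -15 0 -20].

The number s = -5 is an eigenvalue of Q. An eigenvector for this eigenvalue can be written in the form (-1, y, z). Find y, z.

0, 1

We need (Q + 5I)v = 0.
Q + 5I = [[20, 0, 20], [-27, -4, -27], [-15, 0, -15]].
Row 1: (20)·-1 + (0)·y + (20)·z = 0
Row 2: (-27)·-1 + (-4)·y + (-27)·z = 0
Row 3: (-15)·-1 + (0)·y + (-15)·z = 0
Solving gives y = 0, z = 1.
Check: Q·(-1, 0, 1) = (5, 0, -5) = -5·(-1, 0, 1).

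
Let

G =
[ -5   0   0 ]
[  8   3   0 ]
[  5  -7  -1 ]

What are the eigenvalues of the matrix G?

-5, -1, 3

G is lower triangular, so its eigenvalues are the diagonal entries.
Diagonal: -5, 3, -1.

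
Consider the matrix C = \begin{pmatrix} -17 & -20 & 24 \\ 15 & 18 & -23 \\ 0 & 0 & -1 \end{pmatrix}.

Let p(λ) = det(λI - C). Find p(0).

-6

p(0) = det(0·I − C) = det(−C) = (−1)^3·det(C).
det(C) = 6, so p(0) = -6.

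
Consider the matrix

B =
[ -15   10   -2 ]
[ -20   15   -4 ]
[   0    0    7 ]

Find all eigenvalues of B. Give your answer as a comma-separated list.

-5, 5, 7

Compute the characteristic polynomial p(r) = det(rI - B).
Cofactor expansion gives p(r) = r^3 - 7r^2 - 25r + 175.
Try r = 7: p(7) = 0, so 7 is a root.
Dividing by (r - 7) leaves r^2 - 25.
The quadratic factors as (r + 5)·(r - 5).
Eigenvalues: -5, 5, 7.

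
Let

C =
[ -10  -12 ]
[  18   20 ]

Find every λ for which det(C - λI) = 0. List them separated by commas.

2, 8

det(C - λI) = (-10 - λ)(20 - λ) - (-12)·(18) = λ^2 - 10λ + 16.
This factors as (λ - 2)·(λ - 8) = 0.
Eigenvalues: 2, 8.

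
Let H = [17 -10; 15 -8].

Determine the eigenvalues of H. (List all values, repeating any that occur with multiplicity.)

det(H - λI) = (17 - λ)(-8 - λ) - (-10)·(15) = λ^2 - 9λ + 14.
This factors as (λ - 2)·(λ - 7) = 0.
Eigenvalues: 2, 7.

2, 7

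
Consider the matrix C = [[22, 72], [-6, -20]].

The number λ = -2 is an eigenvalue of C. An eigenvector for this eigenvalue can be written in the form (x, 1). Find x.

-3

We need (C + 2I)v = 0.
C + 2I = [[24, 72], [-6, -18]].
Row 1: (24)·x + (72)·1 = 0
Row 2: (-6)·x + (-18)·1 = 0
Solving gives x = -3.
Check: C·(-3, 1) = (6, -2) = -2·(-3, 1).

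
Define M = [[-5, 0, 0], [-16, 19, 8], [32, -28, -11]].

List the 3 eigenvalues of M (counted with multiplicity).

-5, 3, 5

Set up det(lambda·I - M) = 0.
Expanding the 3×3 determinant: p(lambda) = lambda^3 - 3·lambda^2 - 25·lambda + 75.
Try lambda = 3: p(3) = 0, so 3 is a root.
Factor out (lambda - 3): p(lambda) = (lambda - 3)·(lambda^2 - 25).
The quadratic factors as (lambda + 5)·(lambda - 5).
Eigenvalues: -5, 3, 5.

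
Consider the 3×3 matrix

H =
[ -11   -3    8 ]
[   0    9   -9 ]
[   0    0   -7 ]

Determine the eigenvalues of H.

-11, -7, 9

H is upper triangular, so its eigenvalues are the diagonal entries.
Diagonal: -11, 9, -7.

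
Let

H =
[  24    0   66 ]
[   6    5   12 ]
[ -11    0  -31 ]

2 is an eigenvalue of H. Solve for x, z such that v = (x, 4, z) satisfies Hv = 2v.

-6, 2

We need (H - 2I)v = 0.
H - 2I = [[22, 0, 66], [6, 3, 12], [-11, 0, -33]].
Row 1: (22)·x + (0)·4 + (66)·z = 0
Row 2: (6)·x + (3)·4 + (12)·z = 0
Row 3: (-11)·x + (0)·4 + (-33)·z = 0
Solving gives x = -6, z = 2.
Check: H·(-6, 4, 2) = (-12, 8, 4) = 2·(-6, 4, 2).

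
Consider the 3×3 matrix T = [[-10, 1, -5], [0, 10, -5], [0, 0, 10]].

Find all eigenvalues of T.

T is upper triangular, so its eigenvalues are the diagonal entries.
Diagonal: -10, 10, 10.

-10, 10, 10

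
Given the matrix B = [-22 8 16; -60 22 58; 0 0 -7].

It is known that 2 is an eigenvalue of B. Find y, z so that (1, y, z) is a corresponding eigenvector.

We need (B - 2I)v = 0.
B - 2I = [[-24, 8, 16], [-60, 20, 58], [0, 0, -9]].
Row 1: (-24)·1 + (8)·y + (16)·z = 0
Row 2: (-60)·1 + (20)·y + (58)·z = 0
Row 3: (0)·1 + (0)·y + (-9)·z = 0
Solving gives y = 3, z = 0.
Check: B·(1, 3, 0) = (2, 6, 0) = 2·(1, 3, 0).

3, 0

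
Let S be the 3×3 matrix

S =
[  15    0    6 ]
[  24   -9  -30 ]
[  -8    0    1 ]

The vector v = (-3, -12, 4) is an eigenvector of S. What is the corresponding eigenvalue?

7

Compute Sv: S·(-3, -12, 4) = (-21, -84, 28).
Since Sv = λv, compare component 1: -21 = λ·-3, so λ = 7.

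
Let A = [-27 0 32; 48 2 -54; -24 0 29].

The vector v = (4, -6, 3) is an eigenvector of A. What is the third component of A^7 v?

First find the eigenvalue: Av = (-12, 18, -9) = -3·(4, -6, 3), so λ = -3.
Then A^7 v = λ^7·v = (-3)^7·(4, -6, 3) = -2187·(4, -6, 3) = (-8748, 13122, -6561).

-6561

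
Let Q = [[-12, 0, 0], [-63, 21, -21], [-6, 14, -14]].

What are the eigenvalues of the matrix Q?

Set up det(rI - Q) = 0.
Cofactor expansion gives p(r) = r^3 + 5r^2 - 84r.
Since p(0) = 0, r = 0 is a root.
Factor out r: p(r) = r·(r^2 + 5r - 84).
The quadratic factors as (r + 12)·(r - 7).
Eigenvalues: -12, 0, 7.

-12, 0, 7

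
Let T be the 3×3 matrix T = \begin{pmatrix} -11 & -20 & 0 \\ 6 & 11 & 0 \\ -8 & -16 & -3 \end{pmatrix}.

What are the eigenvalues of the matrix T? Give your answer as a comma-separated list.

-3, -1, 1

Compute the characteristic polynomial p(μ) = det(μI - T).
Expanding along the first row, p(μ) = μ^3 + 3μ^2 - μ - 3.
Try μ = -1: p(-1) = 0, so -1 is a root.
Factor out (μ + 1): p(μ) = (μ + 1)·(μ^2 + 2μ - 3).
The quadratic factors as (μ + 3)·(μ - 1).
Eigenvalues: -3, -1, 1.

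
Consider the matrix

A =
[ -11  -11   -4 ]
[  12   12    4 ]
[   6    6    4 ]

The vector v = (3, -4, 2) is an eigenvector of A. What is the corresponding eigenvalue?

Compute Av: A·(3, -4, 2) = (3, -4, 2).
Since Av = λv, compare component 1: 3 = λ·3, so λ = 1.

1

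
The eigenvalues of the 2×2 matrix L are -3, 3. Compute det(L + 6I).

If L has eigenvalues -3, 3, then L + 6I has eigenvalues 3, 9.
det(L + 6I) = (3) · (9) = 27.

27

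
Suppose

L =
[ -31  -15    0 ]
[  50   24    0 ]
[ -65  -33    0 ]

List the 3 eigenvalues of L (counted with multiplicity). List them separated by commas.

-6, -1, 0

The characteristic polynomial is p(μ) = det(μI - L).
Cofactor expansion gives p(μ) = μ^3 + 7μ^2 + 6μ.
Try μ = -6: p(-6) = 0, so -6 is a root.
Factor out (μ + 6): p(μ) = (μ + 6)·(μ^2 + μ).
The quadratic factors as (μ + 1)·μ.
Eigenvalues: -6, -1, 0.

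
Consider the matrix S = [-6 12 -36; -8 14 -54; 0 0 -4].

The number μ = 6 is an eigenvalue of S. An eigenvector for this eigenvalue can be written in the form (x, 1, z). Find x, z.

1, 0

We need (S - 6I)v = 0.
S - 6I = [[-12, 12, -36], [-8, 8, -54], [0, 0, -10]].
Row 1: (-12)·x + (12)·1 + (-36)·z = 0
Row 2: (-8)·x + (8)·1 + (-54)·z = 0
Row 3: (0)·x + (0)·1 + (-10)·z = 0
Solving gives x = 1, z = 0.
Check: S·(1, 1, 0) = (6, 6, 0) = 6·(1, 1, 0).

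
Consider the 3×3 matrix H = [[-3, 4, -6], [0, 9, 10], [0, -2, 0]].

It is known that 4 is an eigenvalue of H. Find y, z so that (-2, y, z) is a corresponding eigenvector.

We need (H - 4I)v = 0.
H - 4I = [[-7, 4, -6], [0, 5, 10], [0, -2, -4]].
Row 1: (-7)·-2 + (4)·y + (-6)·z = 0
Row 2: (0)·-2 + (5)·y + (10)·z = 0
Row 3: (0)·-2 + (-2)·y + (-4)·z = 0
Solving gives y = -2, z = 1.
Check: H·(-2, -2, 1) = (-8, -8, 4) = 4·(-2, -2, 1).

-2, 1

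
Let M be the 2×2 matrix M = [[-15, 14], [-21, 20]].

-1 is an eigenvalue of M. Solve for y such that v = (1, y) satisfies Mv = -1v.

We need (M + 1I)v = 0.
M + 1I = [[-14, 14], [-21, 21]].
Row 1: (-14)·1 + (14)·y = 0
Row 2: (-21)·1 + (21)·y = 0
Solving gives y = 1.
Check: M·(1, 1) = (-1, -1) = -1·(1, 1).

1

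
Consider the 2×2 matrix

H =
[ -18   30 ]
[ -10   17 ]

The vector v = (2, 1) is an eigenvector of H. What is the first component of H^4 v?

First find the eigenvalue: Hv = (-6, -3) = -3·(2, 1), so λ = -3.
Then H^4 v = λ^4·v = (-3)^4·(2, 1) = 81·(2, 1) = (162, 81).

162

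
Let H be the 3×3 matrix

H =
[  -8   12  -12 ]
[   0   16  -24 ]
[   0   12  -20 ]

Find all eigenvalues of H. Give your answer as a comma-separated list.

-8, -8, 4

Set up det(rI - H) = 0.
Expanding the 3×3 determinant: p(r) = r^3 + 12r^2 - 256.
Try r = 4: p(4) = 0, so 4 is a root.
Dividing by (r - 4) leaves r^2 + 16r + 64.
The quadratic factor is (r + 8)^2.
Eigenvalues: -8, -8, 4.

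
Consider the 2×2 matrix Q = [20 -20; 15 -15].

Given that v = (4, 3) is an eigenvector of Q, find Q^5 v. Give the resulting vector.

(12500, 9375)

First find the eigenvalue: Qv = (20, 15) = 5·(4, 3), so λ = 5.
Then Q^5 v = λ^5·v = 5^5·(4, 3) = 3125·(4, 3) = (12500, 9375).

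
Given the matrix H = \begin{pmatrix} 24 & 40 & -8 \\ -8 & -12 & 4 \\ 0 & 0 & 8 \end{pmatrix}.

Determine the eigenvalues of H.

4, 8, 8

The characteristic polynomial is p(λ) = det(λI - H).
Cofactor expansion gives p(λ) = λ^3 - 20λ^2 + 128λ - 256.
Since p(4) = 0, λ = 4 is a root.
Dividing by (λ - 4) leaves λ^2 - 16λ + 64.
The quadratic factor is (λ - 8)^2.
Eigenvalues: 4, 8, 8.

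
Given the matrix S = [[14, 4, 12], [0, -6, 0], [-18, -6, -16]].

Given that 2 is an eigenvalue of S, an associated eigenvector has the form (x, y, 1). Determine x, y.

-1, 0

We need (S - 2I)v = 0.
S - 2I = [[12, 4, 12], [0, -8, 0], [-18, -6, -18]].
Row 1: (12)·x + (4)·y + (12)·1 = 0
Row 2: (0)·x + (-8)·y + (0)·1 = 0
Row 3: (-18)·x + (-6)·y + (-18)·1 = 0
Solving gives x = -1, y = 0.
Check: S·(-1, 0, 1) = (-2, 0, 2) = 2·(-1, 0, 1).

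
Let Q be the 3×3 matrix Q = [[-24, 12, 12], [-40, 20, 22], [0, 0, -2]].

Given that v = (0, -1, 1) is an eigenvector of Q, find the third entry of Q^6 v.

64

First find the eigenvalue: Qv = (0, 2, -2) = -2·(0, -1, 1), so λ = -2.
Then Q^6 v = λ^6·v = (-2)^6·(0, -1, 1) = 64·(0, -1, 1) = (0, -64, 64).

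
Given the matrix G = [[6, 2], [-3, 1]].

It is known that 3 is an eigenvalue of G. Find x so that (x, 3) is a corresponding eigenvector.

-2

We need (G - 3I)v = 0.
G - 3I = [[3, 2], [-3, -2]].
Row 1: (3)·x + (2)·3 = 0
Row 2: (-3)·x + (-2)·3 = 0
Solving gives x = -2.
Check: G·(-2, 3) = (-6, 9) = 3·(-2, 3).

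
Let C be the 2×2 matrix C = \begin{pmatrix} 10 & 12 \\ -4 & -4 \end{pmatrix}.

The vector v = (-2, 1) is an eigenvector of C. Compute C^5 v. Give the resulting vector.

First find the eigenvalue: Cv = (-8, 4) = 4·(-2, 1), so λ = 4.
Then C^5 v = λ^5·v = 4^5·(-2, 1) = 1024·(-2, 1) = (-2048, 1024).

(-2048, 1024)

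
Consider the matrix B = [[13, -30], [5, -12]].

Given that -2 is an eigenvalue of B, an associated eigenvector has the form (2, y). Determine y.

1

We need (B + 2I)v = 0.
B + 2I = [[15, -30], [5, -10]].
Row 1: (15)·2 + (-30)·y = 0
Row 2: (5)·2 + (-10)·y = 0
Solving gives y = 1.
Check: B·(2, 1) = (-4, -2) = -2·(2, 1).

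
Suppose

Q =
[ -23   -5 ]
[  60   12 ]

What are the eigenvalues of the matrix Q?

-8, -3

det(Q - lambda·I) = (-23 - lambda)(12 - lambda) - (-5)·(60) = lambda^2 + 11·lambda + 24.
This factors as (lambda + 8)·(lambda + 3) = 0.
Eigenvalues: -8, -3.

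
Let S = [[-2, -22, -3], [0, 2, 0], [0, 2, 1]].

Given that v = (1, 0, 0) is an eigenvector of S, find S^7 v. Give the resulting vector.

(-128, 0, 0)

First find the eigenvalue: Sv = (-2, 0, 0) = -2·(1, 0, 0), so λ = -2.
Then S^7 v = λ^7·v = (-2)^7·(1, 0, 0) = -128·(1, 0, 0) = (-128, 0, 0).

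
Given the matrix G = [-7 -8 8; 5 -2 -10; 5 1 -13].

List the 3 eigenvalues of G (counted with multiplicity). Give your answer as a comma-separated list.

-12, -7, -3

Set up det(μI - G) = 0.
Expanding along the first row, p(μ) = μ^3 + 22μ^2 + 141μ + 252.
Try μ = -3: p(-3) = 0, so -3 is a root.
Dividing by (μ + 3) leaves μ^2 + 19μ + 84.
The quadratic factors as (μ + 12)·(μ + 7).
Eigenvalues: -12, -7, -3.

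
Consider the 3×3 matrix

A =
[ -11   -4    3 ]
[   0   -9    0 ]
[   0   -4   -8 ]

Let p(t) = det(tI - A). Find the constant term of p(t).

792

p(t) = t^3 + 28t^2 + 259t + 792.
The constant term is 792.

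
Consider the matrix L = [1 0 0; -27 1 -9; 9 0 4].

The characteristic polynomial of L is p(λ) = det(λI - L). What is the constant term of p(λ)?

p(λ) = λ^3 - 6λ^2 + 9λ - 4.
The constant term is -4.

-4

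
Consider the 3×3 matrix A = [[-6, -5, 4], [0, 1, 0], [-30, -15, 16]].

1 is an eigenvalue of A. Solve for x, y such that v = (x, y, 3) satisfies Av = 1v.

We need (A - 1I)v = 0.
A - 1I = [[-7, -5, 4], [0, 0, 0], [-30, -15, 15]].
Row 1: (-7)·x + (-5)·y + (4)·3 = 0
Row 2: (0)·x + (0)·y + (0)·3 = 0
Row 3: (-30)·x + (-15)·y + (15)·3 = 0
Solving gives x = 1, y = 1.
Check: A·(1, 1, 3) = (1, 1, 3) = 1·(1, 1, 3).

1, 1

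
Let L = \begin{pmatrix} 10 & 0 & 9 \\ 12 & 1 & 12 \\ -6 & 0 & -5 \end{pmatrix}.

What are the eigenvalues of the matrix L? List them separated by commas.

Set up det(rI - L) = 0.
Expanding the 3×3 determinant: p(r) = r^3 - 6r^2 + 9r - 4.
Since p(4) = 0, r = 4 is a root.
Dividing by (r - 4) leaves r^2 - 2r + 1.
The quadratic factor is (r - 1)^2.
Eigenvalues: 1, 1, 4.

1, 1, 4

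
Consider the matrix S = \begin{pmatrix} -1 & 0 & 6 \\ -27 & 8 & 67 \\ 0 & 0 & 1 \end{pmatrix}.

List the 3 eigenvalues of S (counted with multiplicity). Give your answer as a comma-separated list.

-1, 1, 8

The characteristic polynomial is p(λ) = det(λI - S).
Cofactor expansion gives p(λ) = λ^3 - 8λ^2 - λ + 8.
Try λ = 1: p(1) = 0, so 1 is a root.
Dividing by (λ - 1) leaves λ^2 - 7λ - 8.
The quadratic factors as (λ + 1)·(λ - 8).
Eigenvalues: -1, 1, 8.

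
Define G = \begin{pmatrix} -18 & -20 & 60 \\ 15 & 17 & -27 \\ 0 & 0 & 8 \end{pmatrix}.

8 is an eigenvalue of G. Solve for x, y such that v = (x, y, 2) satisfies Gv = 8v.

0, 6

We need (G - 8I)v = 0.
G - 8I = [[-26, -20, 60], [15, 9, -27], [0, 0, 0]].
Row 1: (-26)·x + (-20)·y + (60)·2 = 0
Row 2: (15)·x + (9)·y + (-27)·2 = 0
Row 3: (0)·x + (0)·y + (0)·2 = 0
Solving gives x = 0, y = 6.
Check: G·(0, 6, 2) = (0, 48, 16) = 8·(0, 6, 2).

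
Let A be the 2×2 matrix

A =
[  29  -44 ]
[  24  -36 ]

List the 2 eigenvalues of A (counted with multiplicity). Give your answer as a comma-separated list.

-4, -3

det(A - λI) = (29 - λ)(-36 - λ) - (-44)·(24) = λ^2 + 7λ + 12.
This factors as (λ + 4)·(λ + 3) = 0.
Eigenvalues: -4, -3.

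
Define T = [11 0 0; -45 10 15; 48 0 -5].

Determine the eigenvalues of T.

-5, 10, 11

Compute the characteristic polynomial p(λ) = det(λI - T).
Expanding the 3×3 determinant: p(λ) = λ^3 - 16λ^2 + 5λ + 550.
Try λ = -5: p(-5) = 0, so -5 is a root.
Factor out (λ + 5): p(λ) = (λ + 5)·(λ^2 - 21λ + 110).
The quadratic factors as (λ - 10)·(λ - 11).
Eigenvalues: -5, 10, 11.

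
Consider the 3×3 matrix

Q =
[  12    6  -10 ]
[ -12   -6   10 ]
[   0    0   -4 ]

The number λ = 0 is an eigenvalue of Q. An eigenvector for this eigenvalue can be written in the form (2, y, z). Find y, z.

We need (Q)v = 0.
Q = [[12, 6, -10], [-12, -6, 10], [0, 0, -4]].
Row 1: (12)·2 + (6)·y + (-10)·z = 0
Row 2: (-12)·2 + (-6)·y + (10)·z = 0
Row 3: (0)·2 + (0)·y + (-4)·z = 0
Solving gives y = -4, z = 0.
Check: Q·(2, -4, 0) = (0, 0, 0) = 0·(2, -4, 0).

-4, 0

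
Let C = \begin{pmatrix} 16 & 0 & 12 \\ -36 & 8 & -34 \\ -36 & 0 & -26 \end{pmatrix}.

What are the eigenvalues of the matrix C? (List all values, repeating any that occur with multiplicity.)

Compute the characteristic polynomial p(s) = det(sI - C).
Expanding the 3×3 determinant: p(s) = s^3 + 2s^2 - 64s - 128.
Since p(-8) = 0, s = -8 is a root.
Factor out (s + 8): p(s) = (s + 8)·(s^2 - 6s - 16).
The quadratic factors as (s + 2)·(s - 8).
Eigenvalues: -8, -2, 8.

-8, -2, 8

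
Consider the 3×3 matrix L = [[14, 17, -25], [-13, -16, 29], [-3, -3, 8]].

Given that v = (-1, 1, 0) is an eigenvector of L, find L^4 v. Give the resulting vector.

First find the eigenvalue: Lv = (3, -3, 0) = -3·(-1, 1, 0), so λ = -3.
Then L^4 v = λ^4·v = (-3)^4·(-1, 1, 0) = 81·(-1, 1, 0) = (-81, 81, 0).

(-81, 81, 0)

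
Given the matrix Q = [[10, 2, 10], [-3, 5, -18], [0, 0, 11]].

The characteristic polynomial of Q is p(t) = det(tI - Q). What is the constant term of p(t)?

-616

p(t) = t^3 - 26t^2 + 221t - 616.
The constant term is -616.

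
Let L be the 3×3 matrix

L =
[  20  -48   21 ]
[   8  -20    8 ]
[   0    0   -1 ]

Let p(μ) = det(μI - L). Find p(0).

-16

p(0) = det(0·I − L) = det(−L) = (−1)^3·det(L).
det(L) = 16, so p(0) = -16.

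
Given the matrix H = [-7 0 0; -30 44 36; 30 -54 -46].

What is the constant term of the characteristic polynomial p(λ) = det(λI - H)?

p(0) = det(0·I − H) = det(−H) = (−1)^3·det(H).
det(H) = 560, so p(0) = -560.

-560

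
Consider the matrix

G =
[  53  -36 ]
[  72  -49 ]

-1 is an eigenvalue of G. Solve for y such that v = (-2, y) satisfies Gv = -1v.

-3

We need (G + 1I)v = 0.
G + 1I = [[54, -36], [72, -48]].
Row 1: (54)·-2 + (-36)·y = 0
Row 2: (72)·-2 + (-48)·y = 0
Solving gives y = -3.
Check: G·(-2, -3) = (2, 3) = -1·(-2, -3).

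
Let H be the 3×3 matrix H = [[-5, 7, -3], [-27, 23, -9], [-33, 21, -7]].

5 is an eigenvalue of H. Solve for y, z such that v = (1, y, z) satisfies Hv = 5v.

1, -1

We need (H - 5I)v = 0.
H - 5I = [[-10, 7, -3], [-27, 18, -9], [-33, 21, -12]].
Row 1: (-10)·1 + (7)·y + (-3)·z = 0
Row 2: (-27)·1 + (18)·y + (-9)·z = 0
Row 3: (-33)·1 + (21)·y + (-12)·z = 0
Solving gives y = 1, z = -1.
Check: H·(1, 1, -1) = (5, 5, -5) = 5·(1, 1, -1).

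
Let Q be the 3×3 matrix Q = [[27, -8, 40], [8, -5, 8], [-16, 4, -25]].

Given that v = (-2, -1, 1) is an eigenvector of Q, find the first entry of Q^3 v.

-54

First find the eigenvalue: Qv = (-6, -3, 3) = 3·(-2, -1, 1), so λ = 3.
Then Q^3 v = λ^3·v = 3^3·(-2, -1, 1) = 27·(-2, -1, 1) = (-54, -27, 27).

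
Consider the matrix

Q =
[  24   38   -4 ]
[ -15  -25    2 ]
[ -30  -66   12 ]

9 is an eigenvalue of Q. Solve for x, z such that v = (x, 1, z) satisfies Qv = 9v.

We need (Q - 9I)v = 0.
Q - 9I = [[15, 38, -4], [-15, -34, 2], [-30, -66, 3]].
Row 1: (15)·x + (38)·1 + (-4)·z = 0
Row 2: (-15)·x + (-34)·1 + (2)·z = 0
Row 3: (-30)·x + (-66)·1 + (3)·z = 0
Solving gives x = -2, z = 2.
Check: Q·(-2, 1, 2) = (-18, 9, 18) = 9·(-2, 1, 2).

-2, 2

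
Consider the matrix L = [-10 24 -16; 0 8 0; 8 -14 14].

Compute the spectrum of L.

The characteristic polynomial is p(r) = det(rI - L).
Expanding along the first row, p(r) = r^3 - 12r^2 + 20r + 96.
Try r = 6: p(6) = 0, so 6 is a root.
Dividing by (r - 6) leaves r^2 - 6r - 16.
The quadratic factors as (r + 2)·(r - 8).
Eigenvalues: -2, 6, 8.

-2, 6, 8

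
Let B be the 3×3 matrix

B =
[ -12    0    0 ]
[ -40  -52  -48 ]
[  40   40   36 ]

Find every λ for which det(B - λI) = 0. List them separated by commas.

-12, -12, -4

Set up det(rI - B) = 0.
Expanding the 3×3 determinant: p(r) = r^3 + 28r^2 + 240r + 576.
Try r = -12: p(-12) = 0, so -12 is a root.
Dividing by (r + 12) leaves r^2 + 16r + 48.
The quadratic factors as (r + 12)·(r + 4).
Eigenvalues: -12, -12, -4.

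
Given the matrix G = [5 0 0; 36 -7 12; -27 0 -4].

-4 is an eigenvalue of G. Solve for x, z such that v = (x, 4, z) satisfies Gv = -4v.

0, 1

We need (G + 4I)v = 0.
G + 4I = [[9, 0, 0], [36, -3, 12], [-27, 0, 0]].
Row 1: (9)·x + (0)·4 + (0)·z = 0
Row 2: (36)·x + (-3)·4 + (12)·z = 0
Row 3: (-27)·x + (0)·4 + (0)·z = 0
Solving gives x = 0, z = 1.
Check: G·(0, 4, 1) = (0, -16, -4) = -4·(0, 4, 1).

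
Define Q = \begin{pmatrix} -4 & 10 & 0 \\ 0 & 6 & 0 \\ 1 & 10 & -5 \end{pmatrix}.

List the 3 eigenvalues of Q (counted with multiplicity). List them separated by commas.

-5, -4, 6

The characteristic polynomial is p(lambda) = det(lambda·I - Q).
Expanding the 3×3 determinant: p(lambda) = lambda^3 + 3·lambda^2 - 34·lambda - 120.
Try lambda = -4: p(-4) = 0, so -4 is a root.
Factor out (lambda + 4): p(lambda) = (lambda + 4)·(lambda^2 - lambda - 30).
The quadratic factors as (lambda + 5)·(lambda - 6).
Eigenvalues: -5, -4, 6.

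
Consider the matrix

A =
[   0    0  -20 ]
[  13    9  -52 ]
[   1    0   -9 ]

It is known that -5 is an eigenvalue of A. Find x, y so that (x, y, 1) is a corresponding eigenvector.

4, 0

We need (A + 5I)v = 0.
A + 5I = [[5, 0, -20], [13, 14, -52], [1, 0, -4]].
Row 1: (5)·x + (0)·y + (-20)·1 = 0
Row 2: (13)·x + (14)·y + (-52)·1 = 0
Row 3: (1)·x + (0)·y + (-4)·1 = 0
Solving gives x = 4, y = 0.
Check: A·(4, 0, 1) = (-20, 0, -5) = -5·(4, 0, 1).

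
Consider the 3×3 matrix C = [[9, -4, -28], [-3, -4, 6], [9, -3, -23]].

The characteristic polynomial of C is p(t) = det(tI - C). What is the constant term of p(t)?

210

p(t) = t^3 + 18t^2 + 107t + 210.
The constant term is 210.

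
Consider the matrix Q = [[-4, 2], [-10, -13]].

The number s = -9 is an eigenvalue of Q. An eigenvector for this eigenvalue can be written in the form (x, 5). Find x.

-2

We need (Q + 9I)v = 0.
Q + 9I = [[5, 2], [-10, -4]].
Row 1: (5)·x + (2)·5 = 0
Row 2: (-10)·x + (-4)·5 = 0
Solving gives x = -2.
Check: Q·(-2, 5) = (18, -45) = -9·(-2, 5).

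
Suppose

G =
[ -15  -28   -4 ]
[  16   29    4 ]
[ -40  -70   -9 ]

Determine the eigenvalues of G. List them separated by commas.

1, 1, 3

The characteristic polynomial is p(λ) = det(λI - G).
Expanding along the first row, p(λ) = λ^3 - 5λ^2 + 7λ - 3.
Rational-root test: λ = 3 gives p(3) = 0.
Dividing by (λ - 3) leaves λ^2 - 2λ + 1.
The quadratic factor is (λ - 1)^2.
Eigenvalues: 1, 1, 3.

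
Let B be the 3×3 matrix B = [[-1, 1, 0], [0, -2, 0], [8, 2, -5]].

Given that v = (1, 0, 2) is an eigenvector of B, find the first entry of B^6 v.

1

First find the eigenvalue: Bv = (-1, 0, -2) = -1·(1, 0, 2), so λ = -1.
Then B^6 v = λ^6·v = (-1)^6·(1, 0, 2) = 1·(1, 0, 2) = (1, 0, 2).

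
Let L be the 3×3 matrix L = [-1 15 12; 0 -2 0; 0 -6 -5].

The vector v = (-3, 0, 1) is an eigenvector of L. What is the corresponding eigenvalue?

Compute Lv: L·(-3, 0, 1) = (15, 0, -5).
Since Lv = λv, compare component 1: 15 = λ·-3, so λ = -5.

-5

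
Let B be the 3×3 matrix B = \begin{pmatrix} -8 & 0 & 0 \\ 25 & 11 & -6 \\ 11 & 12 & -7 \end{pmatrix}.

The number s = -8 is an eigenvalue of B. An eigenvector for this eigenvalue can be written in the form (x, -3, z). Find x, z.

3, 3

We need (B + 8I)v = 0.
B + 8I = [[0, 0, 0], [25, 19, -6], [11, 12, 1]].
Row 1: (0)·x + (0)·-3 + (0)·z = 0
Row 2: (25)·x + (19)·-3 + (-6)·z = 0
Row 3: (11)·x + (12)·-3 + (1)·z = 0
Solving gives x = 3, z = 3.
Check: B·(3, -3, 3) = (-24, 24, -24) = -8·(3, -3, 3).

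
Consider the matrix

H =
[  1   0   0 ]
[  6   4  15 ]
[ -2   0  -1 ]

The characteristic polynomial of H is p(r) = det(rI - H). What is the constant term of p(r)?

p(r) = r^3 - 4r^2 - r + 4.
The constant term is 4.

4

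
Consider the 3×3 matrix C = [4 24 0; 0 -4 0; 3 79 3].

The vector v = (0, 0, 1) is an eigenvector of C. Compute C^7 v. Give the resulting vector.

(0, 0, 2187)

First find the eigenvalue: Cv = (0, 0, 3) = 3·(0, 0, 1), so λ = 3.
Then C^7 v = λ^7·v = 3^7·(0, 0, 1) = 2187·(0, 0, 1) = (0, 0, 2187).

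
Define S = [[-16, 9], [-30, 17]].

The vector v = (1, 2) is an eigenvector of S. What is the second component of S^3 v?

16

First find the eigenvalue: Sv = (2, 4) = 2·(1, 2), so λ = 2.
Then S^3 v = λ^3·v = 2^3·(1, 2) = 8·(1, 2) = (8, 16).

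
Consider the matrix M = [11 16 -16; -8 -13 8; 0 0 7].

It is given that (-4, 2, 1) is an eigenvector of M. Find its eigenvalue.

7

Compute Mv: M·(-4, 2, 1) = (-28, 14, 7).
Since Mv = λv, compare component 1: -28 = λ·-4, so λ = 7.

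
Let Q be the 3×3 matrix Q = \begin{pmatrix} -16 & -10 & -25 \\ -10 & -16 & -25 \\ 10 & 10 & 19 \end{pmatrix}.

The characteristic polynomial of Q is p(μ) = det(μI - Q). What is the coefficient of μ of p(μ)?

48

p(μ) = μ^3 + 13μ^2 + 48μ + 36.
The coefficient of μ is 48.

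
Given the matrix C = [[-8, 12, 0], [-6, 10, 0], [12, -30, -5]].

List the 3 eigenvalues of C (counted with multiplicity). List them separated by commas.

The characteristic polynomial is p(μ) = det(μI - C).
Cofactor expansion gives p(μ) = μ^3 + 3μ^2 - 18μ - 40.
Rational-root test: μ = -2 gives p(-2) = 0.
Dividing by (μ + 2) leaves μ^2 + μ - 20.
The quadratic factors as (μ + 5)·(μ - 4).
Eigenvalues: -5, -2, 4.

-5, -2, 4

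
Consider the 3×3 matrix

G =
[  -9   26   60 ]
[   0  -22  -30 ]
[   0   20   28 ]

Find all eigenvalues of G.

Compute the characteristic polynomial p(s) = det(sI - G).
Expanding along the first row, p(s) = s^3 + 3s^2 - 70s - 144.
Rational-root test: s = 8 gives p(8) = 0.
Factor out (s - 8): p(s) = (s - 8)·(s^2 + 11s + 18).
The quadratic factors as (s + 9)·(s + 2).
Eigenvalues: -9, -2, 8.

-9, -2, 8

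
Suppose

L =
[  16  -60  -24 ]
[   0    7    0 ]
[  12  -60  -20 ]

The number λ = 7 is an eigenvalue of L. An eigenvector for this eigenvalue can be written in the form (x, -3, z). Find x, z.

12, 12

We need (L - 7I)v = 0.
L - 7I = [[9, -60, -24], [0, 0, 0], [12, -60, -27]].
Row 1: (9)·x + (-60)·-3 + (-24)·z = 0
Row 2: (0)·x + (0)·-3 + (0)·z = 0
Row 3: (12)·x + (-60)·-3 + (-27)·z = 0
Solving gives x = 12, z = 12.
Check: L·(12, -3, 12) = (84, -21, 84) = 7·(12, -3, 12).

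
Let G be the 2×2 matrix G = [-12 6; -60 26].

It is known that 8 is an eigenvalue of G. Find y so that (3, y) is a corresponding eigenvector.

10

We need (G - 8I)v = 0.
G - 8I = [[-20, 6], [-60, 18]].
Row 1: (-20)·3 + (6)·y = 0
Row 2: (-60)·3 + (18)·y = 0
Solving gives y = 10.
Check: G·(3, 10) = (24, 80) = 8·(3, 10).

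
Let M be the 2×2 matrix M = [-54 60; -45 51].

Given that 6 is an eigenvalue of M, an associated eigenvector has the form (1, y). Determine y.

1

We need (M - 6I)v = 0.
M - 6I = [[-60, 60], [-45, 45]].
Row 1: (-60)·1 + (60)·y = 0
Row 2: (-45)·1 + (45)·y = 0
Solving gives y = 1.
Check: M·(1, 1) = (6, 6) = 6·(1, 1).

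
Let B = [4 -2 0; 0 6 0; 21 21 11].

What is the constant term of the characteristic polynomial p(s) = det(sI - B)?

-264

p(0) = det(0·I − B) = det(−B) = (−1)^3·det(B).
det(B) = 264, so p(0) = -264.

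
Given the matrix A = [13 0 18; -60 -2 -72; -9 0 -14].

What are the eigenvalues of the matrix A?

-5, -2, 4

Set up det(λI - A) = 0.
Expanding the 3×3 determinant: p(λ) = λ^3 + 3λ^2 - 18λ - 40.
Try λ = -2: p(-2) = 0, so -2 is a root.
Dividing by (λ + 2) leaves λ^2 + λ - 20.
The quadratic factors as (λ + 5)·(λ - 4).
Eigenvalues: -5, -2, 4.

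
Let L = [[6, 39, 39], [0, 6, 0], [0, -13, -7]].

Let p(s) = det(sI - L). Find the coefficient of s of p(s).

p(s) = s^3 - 5s^2 - 48s + 252.
The coefficient of s is -48.

-48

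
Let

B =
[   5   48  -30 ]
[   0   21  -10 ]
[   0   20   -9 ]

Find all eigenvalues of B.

1, 5, 11

Set up det(lambda·I - B) = 0.
Cofactor expansion gives p(lambda) = lambda^3 - 17·lambda^2 + 71·lambda - 55.
Try lambda = 5: p(5) = 0, so 5 is a root.
Factor out (lambda - 5): p(lambda) = (lambda - 5)·(lambda^2 - 12·lambda + 11).
The quadratic factors as (lambda - 1)·(lambda - 11).
Eigenvalues: 1, 5, 11.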